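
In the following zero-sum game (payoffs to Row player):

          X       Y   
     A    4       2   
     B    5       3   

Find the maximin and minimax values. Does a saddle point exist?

Maximin = 3, Minimax = 3, Saddle: True

Work:
Row minimums: [2, 3] → maximin = 3
Column maximums: [5, 3] → minimax = 3
Saddle point exists! Game value = 3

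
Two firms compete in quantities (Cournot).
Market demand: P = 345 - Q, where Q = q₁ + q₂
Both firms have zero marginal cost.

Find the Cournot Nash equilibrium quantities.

q₁* = q₂* = 115.0; P* = 115.0

Work:
Profit: π_i = P·q_i = (a - q_i - q_j)·q_i
FOC: ∂π_i/∂q_i = a - 2q_i - q_j = 0
Reaction function: q_i = (345 - q_j)/2
Symmetry: q* = 345/3 = 115.0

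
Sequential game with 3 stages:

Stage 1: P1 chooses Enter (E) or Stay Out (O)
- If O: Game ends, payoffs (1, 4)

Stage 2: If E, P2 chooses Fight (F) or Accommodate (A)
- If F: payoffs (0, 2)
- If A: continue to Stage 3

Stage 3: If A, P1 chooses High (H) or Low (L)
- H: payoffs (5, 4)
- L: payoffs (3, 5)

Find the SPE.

SPE: (E, A, H); Outcome (5, 4)

Work:
Stage 3: P1 chooses H (5 vs 3)
Stage 2: P2: F->2, A->4 (anticipating H). Choose A
Stage 1: P1: O->1, E->5 (anticipating A, H). Choose E
SPE path: E -> A -> H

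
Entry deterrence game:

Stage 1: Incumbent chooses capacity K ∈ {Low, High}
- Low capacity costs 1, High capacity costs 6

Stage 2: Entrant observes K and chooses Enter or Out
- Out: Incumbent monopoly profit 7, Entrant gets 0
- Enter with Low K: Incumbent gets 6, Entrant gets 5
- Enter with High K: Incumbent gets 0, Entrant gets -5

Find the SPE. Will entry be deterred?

SPE: (Low, Enter|Low, Out|High); Entry not deterred. Incumbent net profit = 5, Entrant gets 5

Work:
After Low K: Entrant enters (5 > 0)
After High K: Entrant stays out (-5 < 0)
Incumbent: Low → 6−1=5, High → 7−6=1
Incumbent chooses Low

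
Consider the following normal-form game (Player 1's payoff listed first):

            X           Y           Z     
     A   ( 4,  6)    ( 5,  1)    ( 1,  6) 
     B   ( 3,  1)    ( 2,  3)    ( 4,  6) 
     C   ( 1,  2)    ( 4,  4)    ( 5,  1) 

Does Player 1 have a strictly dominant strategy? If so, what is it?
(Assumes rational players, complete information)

No strictly dominant strategy exists for Player 1

Work:
A strategy strictly dominates another if it gives a strictly higher payoff against every opponent action. Compare each pair of P1's strategies column-by-column:
  A vs B: [4 vs 3, 5 vs 2, 1 vs 4] → A does not strictly dominate B (column Z: 1 ≤ 4)
  A vs C: [4 vs 1, 5 vs 4, 1 vs 5] → A does not strictly dominate C (column Z: 1 ≤ 5)
  B vs A: [3 vs 4, 2 vs 5, 4 vs 1] → B does not strictly dominate A (column X: 3 ≤ 4)
  B vs C: [3 vs 1, 2 vs 4, 4 vs 5] → B does not strictly dominate C (column Y: 2 ≤ 4)
  C vs A: [1 vs 4, 4 vs 5, 5 vs 1] → C does not strictly dominate A (column X: 1 ≤ 4)
  C vs B: [1 vs 3, 4 vs 2, 5 vs 4] → C does not strictly dominate B (column X: 1 ≤ 3)
No single strategy strictly dominates all others → no strictly dominant strategy.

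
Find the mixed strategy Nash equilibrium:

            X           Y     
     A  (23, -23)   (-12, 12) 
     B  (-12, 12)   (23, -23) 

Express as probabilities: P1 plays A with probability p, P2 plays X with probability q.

p = 0.5, q = 0.5

Work:
Find probabilities that make opponent indifferent:
P2 chooses q to make P1 indifferent between A and B
P1 chooses p to make P2 indifferent between X and Y
Mixed NE: P1 plays (A: 0.5, B: 0.5), P2 plays (X: 0.5, Y: 0.5)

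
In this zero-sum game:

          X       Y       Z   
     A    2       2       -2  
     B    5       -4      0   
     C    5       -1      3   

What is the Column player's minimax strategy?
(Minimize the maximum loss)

Column should play Y, value = 2

Work:
Column player minimizes Row's maximum payoff:
Column X: max payoff to Row = 5
Column Y: max payoff to Row = 2
Column Z: max payoff to Row = 3
Minimum is 2, achieved by column Y.
Minimax strategy: Y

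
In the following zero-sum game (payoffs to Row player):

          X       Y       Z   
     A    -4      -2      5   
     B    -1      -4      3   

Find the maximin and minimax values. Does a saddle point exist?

Maximin = -4, Minimax = -2, Saddle: False

Work:
Row minimums: [-4, -4] → maximin = -4
Column maximums: [-1, -2, 5] → minimax = -2
No saddle point (maximin ≠ minimax). Mixed strategy needed.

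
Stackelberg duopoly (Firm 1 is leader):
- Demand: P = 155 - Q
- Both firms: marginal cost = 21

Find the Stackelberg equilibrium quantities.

q₁* (leader) = 67.0, q₂* (follower) = 33.5

Work:
Follower's reaction: q₂ = (a - c - q₁)/2
Leader substitutes: π₁ = q₁·(a - q₁ - (a-c-q₁)/2 - c)
FOC: q₁* = (155 - 21)/2 = 67.00
Then: q₂* = (155 - 21 - 67.0)/2 = 33.50
Leader has first-mover advantage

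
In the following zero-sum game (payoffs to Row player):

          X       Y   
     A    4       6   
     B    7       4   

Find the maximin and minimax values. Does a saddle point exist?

Maximin = 4, Minimax = 6, Saddle: False

Work:
Row minimums: [4, 4] → maximin = 4
Column maximums: [7, 6] → minimax = 6
No saddle point (maximin ≠ minimax). Mixed strategy needed.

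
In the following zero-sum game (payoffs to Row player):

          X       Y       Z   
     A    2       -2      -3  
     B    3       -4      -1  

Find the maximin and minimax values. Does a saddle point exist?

Maximin = -3, Minimax = -2, Saddle: False

Work:
Row minimums: [-3, -4] → maximin = -3
Column maximums: [3, -2, -1] → minimax = -2
No saddle point (maximin ≠ minimax). Mixed strategy needed.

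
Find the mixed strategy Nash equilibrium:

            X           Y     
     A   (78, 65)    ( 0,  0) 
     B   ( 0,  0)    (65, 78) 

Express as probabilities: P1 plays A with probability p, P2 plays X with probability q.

p = 0.5455, q = 0.4545

Work:
Find probabilities that make opponent indifferent:
P2 chooses q to make P1 indifferent between A and B
P1 chooses p to make P2 indifferent between X and Y
Mixed NE: P1 plays (A: 0.5455, B: 0.4545), P2 plays (X: 0.4545, Y: 0.5455)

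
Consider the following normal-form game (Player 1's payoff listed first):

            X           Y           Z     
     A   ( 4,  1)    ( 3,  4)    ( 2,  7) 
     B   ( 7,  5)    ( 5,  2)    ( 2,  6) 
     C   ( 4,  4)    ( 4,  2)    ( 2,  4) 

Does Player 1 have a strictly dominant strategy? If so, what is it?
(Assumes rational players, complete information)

No strictly dominant strategy exists for Player 1

Work:
A strategy strictly dominates another if it gives a strictly higher payoff against every opponent action. Compare each pair of P1's strategies column-by-column:
  A vs B: [4 vs 7, 3 vs 5, 2 vs 2] → A does not strictly dominate B (column X: 4 ≤ 7)
  A vs C: [4 vs 4, 3 vs 4, 2 vs 2] → A does not strictly dominate C (column X: 4 ≤ 4)
  B vs A: [7 vs 4, 5 vs 3, 2 vs 2] → B does not strictly dominate A (column Z: 2 ≤ 2)
  B vs C: [7 vs 4, 5 vs 4, 2 vs 2] → B does not strictly dominate C (column Z: 2 ≤ 2)
  C vs A: [4 vs 4, 4 vs 3, 2 vs 2] → C does not strictly dominate A (column X: 4 ≤ 4)
  C vs B: [4 vs 7, 4 vs 5, 2 vs 2] → C does not strictly dominate B (column X: 4 ≤ 7)
No single strategy strictly dominates all others → no strictly dominant strategy.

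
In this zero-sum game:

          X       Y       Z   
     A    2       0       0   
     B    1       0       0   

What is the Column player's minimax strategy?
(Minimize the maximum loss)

Column should play Y or Z (all achieve the minimum), value = 0

Work:
Column player minimizes Row's maximum payoff:
Column X: max payoff to Row = 2
Column Y: max payoff to Row = 0
Column Z: max payoff to Row = 0
Minimum is 0, achieved by columns Y, Z (tied).
Each of Y or Z is a minimax strategy.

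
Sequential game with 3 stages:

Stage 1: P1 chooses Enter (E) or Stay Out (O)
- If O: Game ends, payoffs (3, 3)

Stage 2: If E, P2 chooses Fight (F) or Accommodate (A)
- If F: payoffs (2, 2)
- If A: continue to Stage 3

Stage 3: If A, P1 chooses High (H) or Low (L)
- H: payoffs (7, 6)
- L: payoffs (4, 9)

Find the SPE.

SPE: (E, A, H); Outcome (7, 6)

Work:
Stage 3: P1 chooses H (7 vs 4)
Stage 2: P2: F->2, A->6 (anticipating H). Choose A
Stage 1: P1: O->3, E->7 (anticipating A, H). Choose E
SPE path: E -> A -> H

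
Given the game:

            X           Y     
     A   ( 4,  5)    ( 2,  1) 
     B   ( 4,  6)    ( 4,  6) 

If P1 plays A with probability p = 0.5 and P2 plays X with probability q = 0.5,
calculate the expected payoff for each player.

E[P1] = 3.5, E[P2] = 4.5

Work:
E[P1] = p·q·π₁(A,X) + p·(1-q)·π₁(A,Y) + (1-p)·q·π₁(B,X) + (1-p)·(1-q)·π₁(B,Y)
= 0.5·0.5·4 + 0.5·0.5·2 + 0.5·0.5·4 + 0.5·0.5·4
= 3.5

E[P2] = 4.5 (similar calculation)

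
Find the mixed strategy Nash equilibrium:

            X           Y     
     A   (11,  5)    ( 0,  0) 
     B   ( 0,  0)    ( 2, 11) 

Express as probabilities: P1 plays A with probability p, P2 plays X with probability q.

p = 0.6875, q = 0.1538

Work:
Find probabilities that make opponent indifferent:
P2 chooses q to make P1 indifferent between A and B
P1 chooses p to make P2 indifferent between X and Y
Mixed NE: P1 plays (A: 0.6875, B: 0.3125), P2 plays (X: 0.1538, Y: 0.8462)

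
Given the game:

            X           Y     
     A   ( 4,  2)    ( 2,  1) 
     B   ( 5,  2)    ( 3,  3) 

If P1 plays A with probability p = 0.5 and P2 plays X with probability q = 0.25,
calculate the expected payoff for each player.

E[P1] = 3.0, E[P2] = 2.0

Work:
E[P1] = p·q·π₁(A,X) + p·(1-q)·π₁(A,Y) + (1-p)·q·π₁(B,X) + (1-p)·(1-q)·π₁(B,Y)
= 0.5·0.25·4 + 0.5·0.75·2 + 0.5·0.25·5 + 0.5·0.75·3
= 3.0

E[P2] = 2.0 (similar calculation)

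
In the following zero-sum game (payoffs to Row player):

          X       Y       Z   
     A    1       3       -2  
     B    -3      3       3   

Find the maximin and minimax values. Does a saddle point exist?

Maximin = -2, Minimax = 1, Saddle: False

Work:
Row minimums: [-2, -3] → maximin = -2
Column maximums: [1, 3, 3] → minimax = 1
No saddle point (maximin ≠ minimax). Mixed strategy needed.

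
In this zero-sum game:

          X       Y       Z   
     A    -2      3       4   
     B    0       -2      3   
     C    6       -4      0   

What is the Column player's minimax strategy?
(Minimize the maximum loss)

Column should play Y, value = 3

Work:
Column player minimizes Row's maximum payoff:
Column X: max payoff to Row = 6
Column Y: max payoff to Row = 3
Column Z: max payoff to Row = 4
Minimum is 3, achieved by column Y.
Minimax strategy: Y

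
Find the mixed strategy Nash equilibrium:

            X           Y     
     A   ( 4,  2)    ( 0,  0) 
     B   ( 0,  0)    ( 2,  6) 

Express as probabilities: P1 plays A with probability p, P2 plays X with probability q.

p = 0.75, q = 0.3333

Work:
Find probabilities that make opponent indifferent:
P2 chooses q to make P1 indifferent between A and B
P1 chooses p to make P2 indifferent between X and Y
Mixed NE: P1 plays (A: 0.75, B: 0.25), P2 plays (X: 0.3333, Y: 0.6667)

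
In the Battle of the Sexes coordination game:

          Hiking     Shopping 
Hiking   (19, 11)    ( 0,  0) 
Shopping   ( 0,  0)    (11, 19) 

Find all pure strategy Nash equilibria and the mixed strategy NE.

Pure NE: (Hiking, Hiking) and (Shopping, Shopping); Mixed NE: p = 0.6333, q = 0.3667

Work:
Check pure NE:
(Hiking, Hiking): (19, 11) - no unilateral deviation beneficial
(Shopping, Shopping): (11, 19) - no unilateral deviation beneficial
Mixed NE: P1 plays Hiking with p = 0.6333, P2 plays Hiking with q = 0.3667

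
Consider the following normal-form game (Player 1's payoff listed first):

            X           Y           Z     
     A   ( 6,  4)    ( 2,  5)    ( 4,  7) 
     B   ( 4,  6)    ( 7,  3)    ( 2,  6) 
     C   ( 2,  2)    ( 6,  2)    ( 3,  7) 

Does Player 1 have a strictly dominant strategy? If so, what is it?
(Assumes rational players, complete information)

No strictly dominant strategy exists for Player 1

Work:
A strategy strictly dominates another if it gives a strictly higher payoff against every opponent action. Compare each pair of P1's strategies column-by-column:
  A vs B: [6 vs 4, 2 vs 7, 4 vs 2] → A does not strictly dominate B (column Y: 2 ≤ 7)
  A vs C: [6 vs 2, 2 vs 6, 4 vs 3] → A does not strictly dominate C (column Y: 2 ≤ 6)
  B vs A: [4 vs 6, 7 vs 2, 2 vs 4] → B does not strictly dominate A (column X: 4 ≤ 6)
  B vs C: [4 vs 2, 7 vs 6, 2 vs 3] → B does not strictly dominate C (column Z: 2 ≤ 3)
  C vs A: [2 vs 6, 6 vs 2, 3 vs 4] → C does not strictly dominate A (column X: 2 ≤ 6)
  C vs B: [2 vs 4, 6 vs 7, 3 vs 2] → C does not strictly dominate B (column X: 2 ≤ 4)
No single strategy strictly dominates all others → no strictly dominant strategy.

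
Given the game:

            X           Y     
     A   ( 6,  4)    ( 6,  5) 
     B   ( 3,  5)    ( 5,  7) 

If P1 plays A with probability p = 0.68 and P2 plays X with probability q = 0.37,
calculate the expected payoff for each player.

E[P1] = 5.4432, E[P2] = 5.1516

Work:
E[P1] = p·q·π₁(A,X) + p·(1-q)·π₁(A,Y) + (1-p)·q·π₁(B,X) + (1-p)·(1-q)·π₁(B,Y)
= 0.68·0.37·6 + 0.68·0.63·6 + 0.32·0.37·3 + 0.32·0.63·5
= 5.4432

E[P2] = 5.1516 (similar calculation)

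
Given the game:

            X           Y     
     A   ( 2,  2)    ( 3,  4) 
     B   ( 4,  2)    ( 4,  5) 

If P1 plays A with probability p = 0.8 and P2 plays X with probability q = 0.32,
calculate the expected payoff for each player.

E[P1] = 2.944, E[P2] = 3.496

Work:
E[P1] = p·q·π₁(A,X) + p·(1-q)·π₁(A,Y) + (1-p)·q·π₁(B,X) + (1-p)·(1-q)·π₁(B,Y)
= 0.8·0.32·2 + 0.8·0.68·3 + 0.2·0.32·4 + 0.2·0.68·4
= 2.944

E[P2] = 3.496 (similar calculation)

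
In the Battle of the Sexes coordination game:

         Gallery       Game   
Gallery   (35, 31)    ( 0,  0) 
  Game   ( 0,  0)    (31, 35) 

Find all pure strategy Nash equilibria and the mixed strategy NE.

Pure NE: (Gallery, Gallery) and (Game, Game); Mixed NE: p = 0.5303, q = 0.4697

Work:
Check pure NE:
(Gallery, Gallery): (35, 31) - no unilateral deviation beneficial
(Game, Game): (31, 35) - no unilateral deviation beneficial
Mixed NE: P1 plays Gallery with p = 0.5303, P2 plays Gallery with q = 0.4697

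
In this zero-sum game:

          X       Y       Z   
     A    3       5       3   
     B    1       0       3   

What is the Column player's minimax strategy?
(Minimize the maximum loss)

Column should play X or Z (all achieve the minimum), value = 3

Work:
Column player minimizes Row's maximum payoff:
Column X: max payoff to Row = 3
Column Y: max payoff to Row = 5
Column Z: max payoff to Row = 3
Minimum is 3, achieved by columns X, Z (tied).
Each of X or Z is a minimax strategy.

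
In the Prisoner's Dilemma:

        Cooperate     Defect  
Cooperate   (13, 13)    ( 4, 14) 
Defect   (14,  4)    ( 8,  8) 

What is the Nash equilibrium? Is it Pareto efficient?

(Defect, Defect) is NE; not Pareto efficient

Work:
Defect dominates Cooperate for both players:
If P2 cooperates: Defect (14) > Cooperate (13)
If P2 defects: Defect (8) > Cooperate (4)
NE: (Defect, Defect) with payoff (8, 8)
But (Cooperate, Cooperate) = (13, 13) Pareto dominates (8, 8)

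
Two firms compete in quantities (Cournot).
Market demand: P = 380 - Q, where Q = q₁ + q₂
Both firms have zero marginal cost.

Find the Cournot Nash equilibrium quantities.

q₁* = q₂* = 126.67; P* = 126.67

Work:
Profit: π_i = P·q_i = (a - q_i - q_j)·q_i
FOC: ∂π_i/∂q_i = a - 2q_i - q_j = 0
Reaction function: q_i = (380 - q_j)/2
Symmetry: q* = 380/3 = 126.67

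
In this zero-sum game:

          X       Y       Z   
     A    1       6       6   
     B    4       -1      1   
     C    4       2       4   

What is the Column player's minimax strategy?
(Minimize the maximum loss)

Column should play X, value = 4

Work:
Column player minimizes Row's maximum payoff:
Column X: max payoff to Row = 4
Column Y: max payoff to Row = 6
Column Z: max payoff to Row = 6
Minimum is 4, achieved by column X.
Minimax strategy: X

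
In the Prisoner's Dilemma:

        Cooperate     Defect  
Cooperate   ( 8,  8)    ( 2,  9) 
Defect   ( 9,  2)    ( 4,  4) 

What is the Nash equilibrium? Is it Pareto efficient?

(Defect, Defect) is NE; not Pareto efficient

Work:
Defect dominates Cooperate for both players:
If P2 cooperates: Defect (9) > Cooperate (8)
If P2 defects: Defect (4) > Cooperate (2)
NE: (Defect, Defect) with payoff (4, 4)
But (Cooperate, Cooperate) = (8, 8) Pareto dominates (4, 4)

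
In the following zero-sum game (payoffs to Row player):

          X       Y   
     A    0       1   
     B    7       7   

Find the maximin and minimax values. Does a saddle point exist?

Maximin = 7, Minimax = 7, Saddle: True

Work:
Row minimums: [0, 7] → maximin = 7
Column maximums: [7, 7] → minimax = 7
Saddle point exists! Game value = 7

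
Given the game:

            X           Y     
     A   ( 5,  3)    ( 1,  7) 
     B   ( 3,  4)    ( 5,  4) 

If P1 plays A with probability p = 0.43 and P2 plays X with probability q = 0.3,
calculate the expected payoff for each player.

E[P1] = 3.454, E[P2] = 4.774

Work:
E[P1] = p·q·π₁(A,X) + p·(1-q)·π₁(A,Y) + (1-p)·q·π₁(B,X) + (1-p)·(1-q)·π₁(B,Y)
= 0.43·0.3·5 + 0.43·0.7·1 + 0.57·0.3·3 + 0.57·0.7·5
= 3.454

E[P2] = 4.774 (similar calculation)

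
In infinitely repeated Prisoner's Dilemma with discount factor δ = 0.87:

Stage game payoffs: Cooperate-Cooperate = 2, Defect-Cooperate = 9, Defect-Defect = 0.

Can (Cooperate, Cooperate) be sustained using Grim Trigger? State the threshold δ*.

δ* = 0.7778; since δ = 0.87 ≥ 0.7778, cooperation can be sustained

Work:
For Grim Trigger:
Cooperate forever: 2/(1-δ)
Defect then punished: 9 + 0·δ/(1-δ)
Need: 2/(1-δ) ≥ 9 + 0·δ/(1-δ)
Solving: δ ≥ (T-R)/(T-P) = (9-2)/(9-0) = 0.7778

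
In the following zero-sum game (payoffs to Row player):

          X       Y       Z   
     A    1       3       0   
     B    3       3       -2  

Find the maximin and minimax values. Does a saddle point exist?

Maximin = 0, Minimax = 0, Saddle: True

Work:
Row minimums: [0, -2] → maximin = 0
Column maximums: [3, 3, 0] → minimax = 0
Saddle point exists! Game value = 0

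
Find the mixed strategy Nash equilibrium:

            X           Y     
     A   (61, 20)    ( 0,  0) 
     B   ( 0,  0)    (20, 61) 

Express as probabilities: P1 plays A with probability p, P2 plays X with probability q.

p = 0.7531, q = 0.2469

Work:
Find probabilities that make opponent indifferent:
P2 chooses q to make P1 indifferent between A and B
P1 chooses p to make P2 indifferent between X and Y
Mixed NE: P1 plays (A: 0.7531, B: 0.2469), P2 plays (X: 0.2469, Y: 0.7531)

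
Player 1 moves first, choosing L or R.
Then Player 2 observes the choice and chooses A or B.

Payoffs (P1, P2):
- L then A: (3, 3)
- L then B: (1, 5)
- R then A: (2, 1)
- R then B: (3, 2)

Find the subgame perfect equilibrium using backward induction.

P1 plays R, P2 plays B after L and B after R; Payoff (3, 2)

Work:
Backward induction:
After L: P2 chooses B → P1 gets 1
After R: P2 chooses B → P1 gets 3
P1 chooses R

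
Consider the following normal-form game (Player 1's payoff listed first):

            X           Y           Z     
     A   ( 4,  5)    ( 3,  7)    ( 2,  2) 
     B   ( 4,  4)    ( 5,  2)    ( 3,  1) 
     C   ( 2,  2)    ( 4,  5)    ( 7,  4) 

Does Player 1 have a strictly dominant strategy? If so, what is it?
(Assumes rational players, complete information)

No strictly dominant strategy exists for Player 1

Work:
A strategy strictly dominates another if it gives a strictly higher payoff against every opponent action. Compare each pair of P1's strategies column-by-column:
  A vs B: [4 vs 4, 3 vs 5, 2 vs 3] → A does not strictly dominate B (column X: 4 ≤ 4)
  A vs C: [4 vs 2, 3 vs 4, 2 vs 7] → A does not strictly dominate C (column Y: 3 ≤ 4)
  B vs A: [4 vs 4, 5 vs 3, 3 vs 2] → B does not strictly dominate A (column X: 4 ≤ 4)
  B vs C: [4 vs 2, 5 vs 4, 3 vs 7] → B does not strictly dominate C (column Z: 3 ≤ 7)
  C vs A: [2 vs 4, 4 vs 3, 7 vs 2] → C does not strictly dominate A (column X: 2 ≤ 4)
  C vs B: [2 vs 4, 4 vs 5, 7 vs 3] → C does not strictly dominate B (column X: 2 ≤ 4)
No single strategy strictly dominates all others → no strictly dominant strategy.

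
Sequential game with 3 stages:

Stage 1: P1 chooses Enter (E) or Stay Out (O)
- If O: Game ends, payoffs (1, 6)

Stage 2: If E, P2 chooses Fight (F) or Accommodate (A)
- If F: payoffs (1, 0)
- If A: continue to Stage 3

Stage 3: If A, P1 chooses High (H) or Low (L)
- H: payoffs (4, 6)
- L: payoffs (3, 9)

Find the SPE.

SPE: (E, A, H); Outcome (4, 6)

Work:
Stage 3: P1 chooses H (4 vs 3)
Stage 2: P2: F->0, A->6 (anticipating H). Choose A
Stage 1: P1: O->1, E->4 (anticipating A, H). Choose E
SPE path: E -> A -> H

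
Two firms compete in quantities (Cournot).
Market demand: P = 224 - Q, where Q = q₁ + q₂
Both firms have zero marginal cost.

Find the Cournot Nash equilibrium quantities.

q₁* = q₂* = 74.67; P* = 74.67

Work:
Profit: π_i = P·q_i = (a - q_i - q_j)·q_i
FOC: ∂π_i/∂q_i = a - 2q_i - q_j = 0
Reaction function: q_i = (224 - q_j)/2
Symmetry: q* = 224/3 = 74.67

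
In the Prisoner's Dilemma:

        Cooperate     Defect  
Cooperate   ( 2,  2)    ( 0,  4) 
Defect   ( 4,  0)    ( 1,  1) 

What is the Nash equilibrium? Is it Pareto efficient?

(Defect, Defect) is NE; not Pareto efficient

Work:
Defect dominates Cooperate for both players:
If P2 cooperates: Defect (4) > Cooperate (2)
If P2 defects: Defect (1) > Cooperate (0)
NE: (Defect, Defect) with payoff (1, 1)
But (Cooperate, Cooperate) = (2, 2) Pareto dominates (1, 1)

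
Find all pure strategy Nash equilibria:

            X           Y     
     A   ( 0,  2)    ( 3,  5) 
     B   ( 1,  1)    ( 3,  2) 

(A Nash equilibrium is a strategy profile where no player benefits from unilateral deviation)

Nash equilibrium: (A, Y), (B, Y)

Work:
Best responses:
  P1 vs X: payoffs [0, 1] → best response B (payoff 1)
  P1 vs Y: payoffs [3, 3] → best response A/B (payoff 3)
  P2 vs A: payoffs [2, 5] → best response Y (payoff 5)
  P2 vs B: payoffs [1, 2] → best response Y (payoff 2)
Mutual best responses: (A,Y), (B,Y) → Nash equilibria.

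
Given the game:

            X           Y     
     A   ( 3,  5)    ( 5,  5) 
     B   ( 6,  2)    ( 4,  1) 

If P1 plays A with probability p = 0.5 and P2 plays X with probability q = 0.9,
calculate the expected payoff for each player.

E[P1] = 4.5, E[P2] = 3.45

Work:
E[P1] = p·q·π₁(A,X) + p·(1-q)·π₁(A,Y) + (1-p)·q·π₁(B,X) + (1-p)·(1-q)·π₁(B,Y)
= 0.5·0.9·3 + 0.5·0.1·5 + 0.5·0.9·6 + 0.5·0.1·4
= 4.5

E[P2] = 3.45 (similar calculation)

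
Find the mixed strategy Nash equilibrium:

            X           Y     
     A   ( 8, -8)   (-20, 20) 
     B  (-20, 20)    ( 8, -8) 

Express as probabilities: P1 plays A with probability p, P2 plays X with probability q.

p = 0.5, q = 0.5

Work:
Find probabilities that make opponent indifferent:
P2 chooses q to make P1 indifferent between A and B
P1 chooses p to make P2 indifferent between X and Y
Mixed NE: P1 plays (A: 0.5, B: 0.5), P2 plays (X: 0.5, Y: 0.5)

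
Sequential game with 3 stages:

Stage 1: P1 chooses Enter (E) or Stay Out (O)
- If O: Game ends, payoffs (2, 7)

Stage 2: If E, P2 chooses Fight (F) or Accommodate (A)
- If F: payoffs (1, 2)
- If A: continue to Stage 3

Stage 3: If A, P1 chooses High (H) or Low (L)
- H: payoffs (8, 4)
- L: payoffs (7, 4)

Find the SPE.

SPE: (E, A, H); Outcome (8, 4)

Work:
Stage 3: P1 chooses H (8 vs 7)
Stage 2: P2: F->2, A->4 (anticipating H). Choose A
Stage 1: P1: O->2, E->8 (anticipating A, H). Choose E
SPE path: E -> A -> H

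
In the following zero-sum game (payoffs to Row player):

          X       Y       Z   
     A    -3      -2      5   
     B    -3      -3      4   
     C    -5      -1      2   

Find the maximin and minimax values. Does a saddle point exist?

Maximin = -3, Minimax = -3, Saddle: True

Work:
Row minimums: [-3, -3, -5] → maximin = -3
Column maximums: [-3, -1, 5] → minimax = -3
Saddle point exists! Game value = -3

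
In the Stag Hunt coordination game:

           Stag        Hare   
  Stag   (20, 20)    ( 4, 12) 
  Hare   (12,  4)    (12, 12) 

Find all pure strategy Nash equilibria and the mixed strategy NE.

Pure NE: (Stag, Stag) and (Hare, Hare); Mixed NE: p = 0.5, q = 0.5

Work:
Check pure NE:
(Stag, Stag): (20, 20) - no unilateral deviation beneficial
(Hare, Hare): (12, 12) - no unilateral deviation beneficial
Mixed NE: P1 plays Stag with p = 0.5, P2 plays Stag with q = 0.5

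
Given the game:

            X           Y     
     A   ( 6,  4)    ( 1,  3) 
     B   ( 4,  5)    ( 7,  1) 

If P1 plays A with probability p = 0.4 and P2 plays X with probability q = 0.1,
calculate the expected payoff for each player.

E[P1] = 4.62, E[P2] = 2.08

Work:
E[P1] = p·q·π₁(A,X) + p·(1-q)·π₁(A,Y) + (1-p)·q·π₁(B,X) + (1-p)·(1-q)·π₁(B,Y)
= 0.4·0.1·6 + 0.4·0.9·1 + 0.6·0.1·4 + 0.6·0.9·7
= 4.62

E[P2] = 2.08 (similar calculation)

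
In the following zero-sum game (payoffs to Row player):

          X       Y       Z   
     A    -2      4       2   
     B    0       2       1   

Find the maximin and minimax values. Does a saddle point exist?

Maximin = 0, Minimax = 0, Saddle: True

Work:
Row minimums: [-2, 0] → maximin = 0
Column maximums: [0, 4, 2] → minimax = 0
Saddle point exists! Game value = 0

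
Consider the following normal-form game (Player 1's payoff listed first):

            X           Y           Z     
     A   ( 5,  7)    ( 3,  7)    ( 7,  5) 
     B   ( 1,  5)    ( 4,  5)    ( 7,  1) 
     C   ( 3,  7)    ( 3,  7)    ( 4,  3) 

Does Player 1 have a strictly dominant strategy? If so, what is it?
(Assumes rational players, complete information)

No strictly dominant strategy exists for Player 1

Work:
A strategy strictly dominates another if it gives a strictly higher payoff against every opponent action. Compare each pair of P1's strategies column-by-column:
  A vs B: [5 vs 1, 3 vs 4, 7 vs 7] → A does not strictly dominate B (column Y: 3 ≤ 4)
  A vs C: [5 vs 3, 3 vs 3, 7 vs 4] → A does not strictly dominate C (column Y: 3 ≤ 3)
  B vs A: [1 vs 5, 4 vs 3, 7 vs 7] → B does not strictly dominate A (column X: 1 ≤ 5)
  B vs C: [1 vs 3, 4 vs 3, 7 vs 4] → B does not strictly dominate C (column X: 1 ≤ 3)
  C vs A: [3 vs 5, 3 vs 3, 4 vs 7] → C does not strictly dominate A (column X: 3 ≤ 5)
  C vs B: [3 vs 1, 3 vs 4, 4 vs 7] → C does not strictly dominate B (column Y: 3 ≤ 4)
No single strategy strictly dominates all others → no strictly dominant strategy.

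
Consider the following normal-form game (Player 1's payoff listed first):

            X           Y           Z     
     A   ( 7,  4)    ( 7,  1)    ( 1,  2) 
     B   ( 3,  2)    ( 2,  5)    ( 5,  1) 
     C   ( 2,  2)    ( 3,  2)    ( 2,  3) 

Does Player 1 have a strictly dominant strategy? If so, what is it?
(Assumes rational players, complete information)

No strictly dominant strategy exists for Player 1

Work:
A strategy strictly dominates another if it gives a strictly higher payoff against every opponent action. Compare each pair of P1's strategies column-by-column:
  A vs B: [7 vs 3, 7 vs 2, 1 vs 5] → A does not strictly dominate B (column Z: 1 ≤ 5)
  A vs C: [7 vs 2, 7 vs 3, 1 vs 2] → A does not strictly dominate C (column Z: 1 ≤ 2)
  B vs A: [3 vs 7, 2 vs 7, 5 vs 1] → B does not strictly dominate A (column X: 3 ≤ 7)
  B vs C: [3 vs 2, 2 vs 3, 5 vs 2] → B does not strictly dominate C (column Y: 2 ≤ 3)
  C vs A: [2 vs 7, 3 vs 7, 2 vs 1] → C does not strictly dominate A (column X: 2 ≤ 7)
  C vs B: [2 vs 3, 3 vs 2, 2 vs 5] → C does not strictly dominate B (column X: 2 ≤ 3)
No single strategy strictly dominates all others → no strictly dominant strategy.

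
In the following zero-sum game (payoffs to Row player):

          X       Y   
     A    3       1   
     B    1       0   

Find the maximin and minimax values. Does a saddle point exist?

Maximin = 1, Minimax = 1, Saddle: True

Work:
Row minimums: [1, 0] → maximin = 1
Column maximums: [3, 1] → minimax = 1
Saddle point exists! Game value = 1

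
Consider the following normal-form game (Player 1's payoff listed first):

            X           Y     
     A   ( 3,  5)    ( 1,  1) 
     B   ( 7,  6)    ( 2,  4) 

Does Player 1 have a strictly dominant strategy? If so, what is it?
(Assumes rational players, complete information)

Yes, Player 1's strictly dominant strategy is B

Work:
A strategy strictly dominates another if it gives a strictly higher payoff against every opponent action. Compare each pair of P1's strategies column-by-column:
  A vs B: [3 vs 7, 1 vs 2] → A does not strictly dominate B (column X: 3 ≤ 7)
  B vs A: [7 vs 3, 2 vs 1] → B strictly dominates A
B strictly dominates every other strategy → strictly dominant.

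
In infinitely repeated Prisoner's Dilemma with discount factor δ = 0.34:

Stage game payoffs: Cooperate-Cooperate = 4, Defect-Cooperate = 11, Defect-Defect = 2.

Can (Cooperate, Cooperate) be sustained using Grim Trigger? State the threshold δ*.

δ* = 0.7778; since δ = 0.34 < 0.7778, cooperation cannot be sustained

Work:
For Grim Trigger:
Cooperate forever: 4/(1-δ)
Defect then punished: 11 + 2·δ/(1-δ)
Need: 4/(1-δ) ≥ 11 + 2·δ/(1-δ)
Solving: δ ≥ (T-R)/(T-P) = (11-4)/(11-2) = 0.7778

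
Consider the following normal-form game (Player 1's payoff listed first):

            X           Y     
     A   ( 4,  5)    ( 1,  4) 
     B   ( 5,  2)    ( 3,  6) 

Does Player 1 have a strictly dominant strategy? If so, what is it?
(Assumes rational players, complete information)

Yes, Player 1's strictly dominant strategy is B

Work:
A strategy strictly dominates another if it gives a strictly higher payoff against every opponent action. Compare each pair of P1's strategies column-by-column:
  A vs B: [4 vs 5, 1 vs 3] → A does not strictly dominate B (column X: 4 ≤ 5)
  B vs A: [5 vs 4, 3 vs 1] → B strictly dominates A
B strictly dominates every other strategy → strictly dominant.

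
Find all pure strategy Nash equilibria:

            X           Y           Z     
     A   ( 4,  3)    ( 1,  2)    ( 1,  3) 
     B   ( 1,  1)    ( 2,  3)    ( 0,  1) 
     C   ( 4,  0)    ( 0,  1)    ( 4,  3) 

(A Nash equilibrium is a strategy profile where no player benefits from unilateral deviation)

Nash equilibrium: (A, X), (B, Y), (C, Z)

Work:
Best responses:
  P1 vs X: payoffs [4, 1, 4] → best response A/C (payoff 4)
  P1 vs Y: payoffs [1, 2, 0] → best response B (payoff 2)
  P1 vs Z: payoffs [1, 0, 4] → best response C (payoff 4)
  P2 vs A: payoffs [3, 2, 3] → best response X/Z (payoff 3)
  P2 vs B: payoffs [1, 3, 1] → best response Y (payoff 3)
  P2 vs C: payoffs [0, 1, 3] → best response Z (payoff 3)
Mutual best responses: (A,X), (B,Y), (C,Z) → Nash equilibria.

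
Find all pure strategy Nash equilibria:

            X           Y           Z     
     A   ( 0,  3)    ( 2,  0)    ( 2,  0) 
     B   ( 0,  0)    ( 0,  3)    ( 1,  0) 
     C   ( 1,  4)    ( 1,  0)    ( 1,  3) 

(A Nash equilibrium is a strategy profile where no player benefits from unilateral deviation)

Nash equilibrium: (C, X)

Work:
Best responses:
  P1 vs X: payoffs [0, 0, 1] → best response C (payoff 1)
  P1 vs Y: payoffs [2, 0, 1] → best response A (payoff 2)
  P1 vs Z: payoffs [2, 1, 1] → best response A (payoff 2)
  P2 vs A: payoffs [3, 0, 0] → best response X (payoff 3)
  P2 vs B: payoffs [0, 3, 0] → best response Y (payoff 3)
  P2 vs C: payoffs [4, 0, 3] → best response X (payoff 4)
Mutual best responses: (C,X) → Nash equilibria.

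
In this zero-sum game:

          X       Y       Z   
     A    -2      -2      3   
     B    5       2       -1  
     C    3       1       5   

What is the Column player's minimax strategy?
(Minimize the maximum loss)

Column should play Y, value = 2

Work:
Column player minimizes Row's maximum payoff:
Column X: max payoff to Row = 5
Column Y: max payoff to Row = 2
Column Z: max payoff to Row = 5
Minimum is 2, achieved by column Y.
Minimax strategy: Y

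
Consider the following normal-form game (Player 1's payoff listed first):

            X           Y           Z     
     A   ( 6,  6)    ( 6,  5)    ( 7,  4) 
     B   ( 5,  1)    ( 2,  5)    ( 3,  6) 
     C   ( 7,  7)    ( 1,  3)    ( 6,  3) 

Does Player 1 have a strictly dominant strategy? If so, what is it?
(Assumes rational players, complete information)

No strictly dominant strategy exists for Player 1

Work:
A strategy strictly dominates another if it gives a strictly higher payoff against every opponent action. Compare each pair of P1's strategies column-by-column:
  A vs B: [6 vs 5, 6 vs 2, 7 vs 3] → A strictly dominates B
  A vs C: [6 vs 7, 6 vs 1, 7 vs 6] → A does not strictly dominate C (column X: 6 ≤ 7)
  B vs A: [5 vs 6, 2 vs 6, 3 vs 7] → B does not strictly dominate A (column X: 5 ≤ 6)
  B vs C: [5 vs 7, 2 vs 1, 3 vs 6] → B does not strictly dominate C (column X: 5 ≤ 7)
  C vs A: [7 vs 6, 1 vs 6, 6 vs 7] → C does not strictly dominate A (column Y: 1 ≤ 6)
  C vs B: [7 vs 5, 1 vs 2, 6 vs 3] → C does not strictly dominate B (column Y: 1 ≤ 2)
No single strategy strictly dominates all others → no strictly dominant strategy.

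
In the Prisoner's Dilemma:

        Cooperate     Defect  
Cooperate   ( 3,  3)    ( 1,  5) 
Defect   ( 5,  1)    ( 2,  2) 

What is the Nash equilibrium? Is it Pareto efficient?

(Defect, Defect) is NE; not Pareto efficient

Work:
Defect dominates Cooperate for both players:
If P2 cooperates: Defect (5) > Cooperate (3)
If P2 defects: Defect (2) > Cooperate (1)
NE: (Defect, Defect) with payoff (2, 2)
But (Cooperate, Cooperate) = (3, 3) Pareto dominates (2, 2)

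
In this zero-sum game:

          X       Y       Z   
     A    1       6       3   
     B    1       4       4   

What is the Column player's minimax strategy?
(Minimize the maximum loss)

Column should play X, value = 1

Work:
Column player minimizes Row's maximum payoff:
Column X: max payoff to Row = 1
Column Y: max payoff to Row = 6
Column Z: max payoff to Row = 4
Minimum is 1, achieved by column X.
Minimax strategy: X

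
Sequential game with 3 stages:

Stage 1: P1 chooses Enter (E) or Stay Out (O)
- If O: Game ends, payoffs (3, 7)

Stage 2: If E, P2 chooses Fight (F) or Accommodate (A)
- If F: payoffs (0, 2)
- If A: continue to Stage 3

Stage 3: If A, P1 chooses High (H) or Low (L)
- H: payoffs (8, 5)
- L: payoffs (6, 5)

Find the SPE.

SPE: (E, A, H); Outcome (8, 5)

Work:
Stage 3: P1 chooses H (8 vs 6)
Stage 2: P2: F->2, A->5 (anticipating H). Choose A
Stage 1: P1: O->3, E->8 (anticipating A, H). Choose E
SPE path: E -> A -> H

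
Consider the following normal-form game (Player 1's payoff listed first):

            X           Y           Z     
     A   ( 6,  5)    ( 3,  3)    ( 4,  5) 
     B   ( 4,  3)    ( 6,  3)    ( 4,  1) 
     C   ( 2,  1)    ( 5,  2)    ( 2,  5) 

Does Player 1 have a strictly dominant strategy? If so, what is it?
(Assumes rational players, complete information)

No strictly dominant strategy exists for Player 1

Work:
A strategy strictly dominates another if it gives a strictly higher payoff against every opponent action. Compare each pair of P1's strategies column-by-column:
  A vs B: [6 vs 4, 3 vs 6, 4 vs 4] → A does not strictly dominate B (column Y: 3 ≤ 6)
  A vs C: [6 vs 2, 3 vs 5, 4 vs 2] → A does not strictly dominate C (column Y: 3 ≤ 5)
  B vs A: [4 vs 6, 6 vs 3, 4 vs 4] → B does not strictly dominate A (column X: 4 ≤ 6)
  B vs C: [4 vs 2, 6 vs 5, 4 vs 2] → B strictly dominates C
  C vs A: [2 vs 6, 5 vs 3, 2 vs 4] → C does not strictly dominate A (column X: 2 ≤ 6)
  C vs B: [2 vs 4, 5 vs 6, 2 vs 4] → C does not strictly dominate B (column X: 2 ≤ 4)
No single strategy strictly dominates all others → no strictly dominant strategy.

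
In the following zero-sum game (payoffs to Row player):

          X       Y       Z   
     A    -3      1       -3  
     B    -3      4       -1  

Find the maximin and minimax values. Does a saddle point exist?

Maximin = -3, Minimax = -3, Saddle: True

Work:
Row minimums: [-3, -3] → maximin = -3
Column maximums: [-3, 4, -1] → minimax = -3
Saddle point exists! Game value = -3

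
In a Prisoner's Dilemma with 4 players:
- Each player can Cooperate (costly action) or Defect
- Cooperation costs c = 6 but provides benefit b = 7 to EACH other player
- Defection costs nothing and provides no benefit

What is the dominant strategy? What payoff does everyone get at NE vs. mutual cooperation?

Dominant: Defect; NE payoff = 0; Coop payoff = 15

Work:
Defect dominates (saves cost c = 6, benefit to others is external)
NE: All defect → everyone gets 0
If all cooperate: each receives (3)×7 - 6 = 15
Social dilemma: 15 > 0 but NE gives 0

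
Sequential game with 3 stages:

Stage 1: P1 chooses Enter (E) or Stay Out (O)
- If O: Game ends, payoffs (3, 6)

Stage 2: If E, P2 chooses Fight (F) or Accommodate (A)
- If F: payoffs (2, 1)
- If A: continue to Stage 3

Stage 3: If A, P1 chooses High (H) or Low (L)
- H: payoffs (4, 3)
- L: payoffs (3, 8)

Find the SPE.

SPE: (E, A, H); Outcome (4, 3)

Work:
Stage 3: P1 chooses H (4 vs 3)
Stage 2: P2: F->1, A->3 (anticipating H). Choose A
Stage 1: P1: O->3, E->4 (anticipating A, H). Choose E
SPE path: E -> A -> H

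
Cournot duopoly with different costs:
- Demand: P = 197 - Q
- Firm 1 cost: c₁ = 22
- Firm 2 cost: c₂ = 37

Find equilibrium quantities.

q₁* = 63.33, q₂* = 48.33

Work:
Reaction: q₁ = (197 - 22 - q₂)/2
Reaction: q₂ = (197 - 37 - q₁)/2
Solve simultaneously:
q₁* = (197 - 2×22 + 37)/3 = 63.33
q₂* = (197 - 2×37 + 22)/3 = 48.33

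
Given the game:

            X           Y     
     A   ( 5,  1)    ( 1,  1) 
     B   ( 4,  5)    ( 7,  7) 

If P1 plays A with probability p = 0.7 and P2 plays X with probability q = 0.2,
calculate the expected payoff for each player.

E[P1] = 3.18, E[P2] = 2.68

Work:
E[P1] = p·q·π₁(A,X) + p·(1-q)·π₁(A,Y) + (1-p)·q·π₁(B,X) + (1-p)·(1-q)·π₁(B,Y)
= 0.7·0.2·5 + 0.7·0.8·1 + 0.3·0.2·4 + 0.3·0.8·7
= 3.18

E[P2] = 2.68 (similar calculation)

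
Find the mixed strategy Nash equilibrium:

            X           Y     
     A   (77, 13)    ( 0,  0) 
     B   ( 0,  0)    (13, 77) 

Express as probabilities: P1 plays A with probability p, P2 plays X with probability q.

p = 0.8556, q = 0.1444

Work:
Find probabilities that make opponent indifferent:
P2 chooses q to make P1 indifferent between A and B
P1 chooses p to make P2 indifferent between X and Y
Mixed NE: P1 plays (A: 0.8556, B: 0.1444), P2 plays (X: 0.1444, Y: 0.8556)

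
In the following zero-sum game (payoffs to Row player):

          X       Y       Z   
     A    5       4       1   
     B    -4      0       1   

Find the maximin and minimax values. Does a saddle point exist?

Maximin = 1, Minimax = 1, Saddle: True

Work:
Row minimums: [1, -4] → maximin = 1
Column maximums: [5, 4, 1] → minimax = 1
Saddle point exists! Game value = 1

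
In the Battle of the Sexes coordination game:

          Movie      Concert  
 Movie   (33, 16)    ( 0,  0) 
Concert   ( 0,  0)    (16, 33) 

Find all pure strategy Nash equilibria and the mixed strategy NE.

Pure NE: (Movie, Movie) and (Concert, Concert); Mixed NE: p = 0.6735, q = 0.3265

Work:
Check pure NE:
(Movie, Movie): (33, 16) - no unilateral deviation beneficial
(Concert, Concert): (16, 33) - no unilateral deviation beneficial
Mixed NE: P1 plays Movie with p = 0.6735, P2 plays Movie with q = 0.3265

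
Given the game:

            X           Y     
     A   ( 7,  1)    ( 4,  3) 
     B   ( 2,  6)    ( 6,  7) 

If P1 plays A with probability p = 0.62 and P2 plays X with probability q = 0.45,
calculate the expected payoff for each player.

E[P1] = 4.913, E[P2] = 3.791

Work:
E[P1] = p·q·π₁(A,X) + p·(1-q)·π₁(A,Y) + (1-p)·q·π₁(B,X) + (1-p)·(1-q)·π₁(B,Y)
= 0.62·0.45·7 + 0.62·0.55·4 + 0.38·0.45·2 + 0.38·0.55·6
= 4.913

E[P2] = 3.791 (similar calculation)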